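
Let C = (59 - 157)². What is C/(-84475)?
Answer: -9604/84475 ≈ -0.11369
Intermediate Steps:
C = 9604 (C = (-98)² = 9604)
C/(-84475) = 9604/(-84475) = 9604*(-1/84475) = -9604/84475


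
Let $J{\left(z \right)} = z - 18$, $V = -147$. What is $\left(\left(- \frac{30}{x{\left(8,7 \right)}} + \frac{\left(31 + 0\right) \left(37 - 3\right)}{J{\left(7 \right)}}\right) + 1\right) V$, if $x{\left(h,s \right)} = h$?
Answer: $\frac{637539}{44} \approx 14490.0$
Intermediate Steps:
$J{\left(z \right)} = -18 + z$ ($J{\left(z \right)} = z - 18 = -18 + z$)
$\left(\left(- \frac{30}{x{\left(8,7 \right)}} + \frac{\left(31 + 0\right) \left(37 - 3\right)}{J{\left(7 \right)}}\right) + 1\right) V = \left(\left(- \frac{30}{8} + \frac{\left(31 + 0\right) \left(37 - 3\right)}{-18 + 7}\right) + 1\right) \left(-147\right) = \left(\left(\left(-30\right) \frac{1}{8} + \frac{31 \cdot 34}{-11}\right) + 1\right) \left(-147\right) = \left(\left(- \frac{15}{4} + 1054 \left(- \frac{1}{11}\right)\right) + 1\right) \left(-147\right) = \left(\left(- \frac{15}{4} - \frac{1054}{11}\right) + 1\right) \left(-147\right) = \left(- \frac{4381}{44} + 1\right) \left(-147\right) = \left(- \frac{4337}{44}\right) \left(-147\right) = \frac{637539}{44}$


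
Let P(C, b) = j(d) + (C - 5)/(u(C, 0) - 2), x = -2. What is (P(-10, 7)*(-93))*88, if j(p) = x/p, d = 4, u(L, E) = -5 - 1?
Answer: -11253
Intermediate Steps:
u(L, E) = -6
j(p) = -2/p
P(C, b) = 1/8 - C/8 (P(C, b) = -2/4 + (C - 5)/(-6 - 2) = -2*1/4 + (-5 + C)/(-8) = -1/2 + (-5 + C)*(-1/8) = -1/2 + (5/8 - C/8) = 1/8 - C/8)
(P(-10, 7)*(-93))*88 = ((1/8 - 1/8*(-10))*(-93))*88 = ((1/8 + 5/4)*(-93))*88 = ((11/8)*(-93))*88 = -1023/8*88 = -11253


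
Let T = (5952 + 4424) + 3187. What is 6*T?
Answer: 81378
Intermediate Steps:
T = 13563 (T = 10376 + 3187 = 13563)
6*T = 6*13563 = 81378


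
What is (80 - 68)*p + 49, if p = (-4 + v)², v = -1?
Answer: 349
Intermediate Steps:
p = 25 (p = (-4 - 1)² = (-5)² = 25)
(80 - 68)*p + 49 = (80 - 68)*25 + 49 = 12*25 + 49 = 300 + 49 = 349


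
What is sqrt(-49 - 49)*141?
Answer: 987*I*sqrt(2) ≈ 1395.8*I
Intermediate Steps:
sqrt(-49 - 49)*141 = sqrt(-98)*141 = (7*I*sqrt(2))*141 = 987*I*sqrt(2)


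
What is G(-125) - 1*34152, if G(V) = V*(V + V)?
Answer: -2902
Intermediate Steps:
G(V) = 2*V**2 (G(V) = V*(2*V) = 2*V**2)
G(-125) - 1*34152 = 2*(-125)**2 - 1*34152 = 2*15625 - 34152 = 31250 - 34152 = -2902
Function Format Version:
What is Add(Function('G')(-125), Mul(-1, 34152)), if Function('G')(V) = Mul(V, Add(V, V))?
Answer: -2902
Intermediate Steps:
Function('G')(V) = Mul(2, Pow(V, 2)) (Function('G')(V) = Mul(V, Mul(2, V)) = Mul(2, Pow(V, 2)))
Add(Function('G')(-125), Mul(-1, 34152)) = Add(Mul(2, Pow(-125, 2)), Mul(-1, 34152)) = Add(Mul(2, 15625), -34152) = Add(31250, -34152) = -2902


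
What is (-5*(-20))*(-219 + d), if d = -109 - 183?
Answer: -51100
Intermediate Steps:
d = -292
(-5*(-20))*(-219 + d) = (-5*(-20))*(-219 - 292) = 100*(-511) = -51100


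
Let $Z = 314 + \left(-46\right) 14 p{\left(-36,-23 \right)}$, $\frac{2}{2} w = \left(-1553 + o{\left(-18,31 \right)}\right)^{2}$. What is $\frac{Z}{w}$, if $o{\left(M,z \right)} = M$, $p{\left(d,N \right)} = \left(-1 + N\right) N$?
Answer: $- \frac{355174}{2468041} \approx -0.14391$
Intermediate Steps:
$p{\left(d,N \right)} = N \left(-1 + N\right)$
$w = 2468041$ ($w = \left(-1553 - 18\right)^{2} = \left(-1571\right)^{2} = 2468041$)
$Z = -355174$ ($Z = 314 + \left(-46\right) 14 \left(- 23 \left(-1 - 23\right)\right) = 314 - 644 \left(\left(-23\right) \left(-24\right)\right) = 314 - 355488 = -355174$)
$\frac{Z}{w} = - \frac{355174}{2468041}$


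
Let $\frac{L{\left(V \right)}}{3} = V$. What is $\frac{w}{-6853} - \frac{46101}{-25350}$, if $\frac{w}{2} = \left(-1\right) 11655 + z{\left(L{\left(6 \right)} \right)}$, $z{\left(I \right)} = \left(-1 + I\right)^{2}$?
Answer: $\frac{297395451}{57907850} \approx 5.1357$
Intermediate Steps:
$L{\left(V \right)} = 3 V$
$w = -22732$ ($w = 2 \left(\left(-1\right) 11655 + \left(-1 + 3 \cdot 6\right)^{2}\right) = 2 \left(-11655 + \left(-1 + 18\right)^{2}\right) = 2 \left(-11655 + 17^{2}\right) = 2 \left(-11655 + 289\right) = 2 \left(-11366\right) = -22732$)
$\frac{w}{-6853} - \frac{46101}{-25350} = - \frac{22732}{-6853} - \frac{46101}{-25350} = \left(-22732\right) \left(- \frac{1}{6853}\right) - - \frac{15367}{8450} = \frac{22732}{6853} + \frac{15367}{8450} = \frac{297395451}{57907850}$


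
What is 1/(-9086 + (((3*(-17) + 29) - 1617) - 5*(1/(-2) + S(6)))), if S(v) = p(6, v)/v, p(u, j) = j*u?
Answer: -2/21505 ≈ -9.3002e-5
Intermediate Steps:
S(v) = 6 (S(v) = (v*6)/v = (6*v)/v = 6)
1/(-9086 + (((3*(-17) + 29) - 1617) - 5*(1/(-2) + S(6)))) = 1/(-9086 + (((3*(-17) + 29) - 1617) - 5*(1/(-2) + 6))) = 1/(-9086 + (((-51 + 29) - 1617) - 5*(-½ + 6))) = 1/(-9086 + ((-22 - 1617) - 5*11/2)) = 1/(-9086 + (-1639 - 55/2)) = 1/(-9086 - 3333/2) = 1/(-21505/2) = -2/21505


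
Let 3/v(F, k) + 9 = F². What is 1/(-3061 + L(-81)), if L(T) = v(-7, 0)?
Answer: -40/122437 ≈ -0.00032670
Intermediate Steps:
v(F, k) = 3/(-9 + F²)
L(T) = 3/40 (L(T) = 3/(-9 + (-7)²) = 3/(-9 + 49) = 3/40)
1/(-3061 + L(-81)) = 1/(-3061 + 3/40) = 1/(-122437/40) = -40/122437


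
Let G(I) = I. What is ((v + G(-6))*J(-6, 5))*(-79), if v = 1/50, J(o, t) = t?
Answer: 23621/10 ≈ 2362.1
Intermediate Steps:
v = 1/50 ≈ 0.020000
((v + G(-6))*J(-6, 5))*(-79) = ((1/50 - 6)*5)*(-79) = -299/50*5*(-79) = -299/10*(-79) = 23621/10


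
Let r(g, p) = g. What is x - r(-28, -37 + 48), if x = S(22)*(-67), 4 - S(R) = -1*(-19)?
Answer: 1033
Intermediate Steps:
S(R) = -15 (S(R) = 4 - (-1)*(-19) = 4 - 1*19 = 4 - 19 = -15)
x = 1005 (x = -15*(-67) = 1005)
x - r(-28, -37 + 48) = 1005 - 1*(-28) = 1005 + 28 = 1033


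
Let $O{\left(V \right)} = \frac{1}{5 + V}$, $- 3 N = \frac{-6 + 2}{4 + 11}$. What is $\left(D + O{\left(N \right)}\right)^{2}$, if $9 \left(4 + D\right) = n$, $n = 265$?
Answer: $\frac{2792699716}{4247721} \approx 657.46$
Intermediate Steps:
$D = \frac{229}{9}$ ($D = -4 + \frac{1}{9} \cdot 265 = -4 + \frac{265}{9} = \frac{229}{9} \approx 25.444$)
$N = \frac{4}{45}$ ($N = - \frac{\left(-6 + 2\right) \frac{1}{4 + 11}}{3} = - \frac{\left(-4\right) \frac{1}{15}}{3} = \left(- \frac{1}{3}\right) \left(- \frac{4}{15}\right) = \frac{4}{45} \approx 0.088889$)
$\left(D + O{\left(N \right)}\right)^{2} = \left(\frac{229}{9} + \frac{1}{5 + \frac{4}{45}}\right)^{2} = \left(\frac{229}{9} + \frac{1}{\frac{229}{45}}\right)^{2} = \left(\frac{229}{9} + \frac{45}{229}\right)^{2} = \left(\frac{52846}{2061}\right)^{2} = \frac{2792699716}{4247721}$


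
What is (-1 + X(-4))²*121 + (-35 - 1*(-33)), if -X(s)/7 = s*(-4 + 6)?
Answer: 366023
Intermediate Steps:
X(s) = -14*s (X(s) = -7*s*(-4 + 6) = -7*s*2 = -14*s)
(-1 + X(-4))²*121 + (-35 - 1*(-33)) = (-1 - 14*(-4))²*121 + (-35 - 1*(-33)) = (-1 + 56)²*121 + (-35 + 33) = 55²*121 - 2 = 3025*121 - 2 = 366025 - 2 = 366023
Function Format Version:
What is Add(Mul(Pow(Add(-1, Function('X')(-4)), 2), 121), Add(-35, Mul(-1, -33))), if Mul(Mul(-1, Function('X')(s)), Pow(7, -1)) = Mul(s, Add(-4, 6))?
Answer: 366023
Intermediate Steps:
Function('X')(s) = Mul(-14, s) (Function('X')(s) = Mul(-7, Mul(s, Add(-4, 6))) = Mul(-7, Mul(s, 2)) = Mul(-7, Mul(2, s)) = Mul(-14, s))
Add(Mul(Pow(Add(-1, Function('X')(-4)), 2), 121), Add(-35, Mul(-1, -33))) = Add(Mul(Pow(Add(-1, Mul(-14, -4)), 2), 121), Add(-35, Mul(-1, -33))) = Add(Mul(Pow(Add(-1, 56), 2), 121), Add(-35, 33)) = Add(Mul(Pow(55, 2), 121), -2) = Add(Mul(3025, 121), -2) = Add(366025, -2) = 366023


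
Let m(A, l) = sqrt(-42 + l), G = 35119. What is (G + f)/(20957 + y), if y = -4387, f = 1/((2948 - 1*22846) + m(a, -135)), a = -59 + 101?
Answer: 13904686054241/6560569727170 - I*sqrt(177)/6560569727170 ≈ 2.1194 - 2.0279e-12*I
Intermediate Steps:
a = 42
f = 1/(-19898 + I*sqrt(177)) (f = 1/((2948 - 1*22846) + sqrt(-42 - 135)) = 1/((2948 - 22846) + sqrt(-177)) = 1/(-19898 + I*sqrt(177)) ≈ -5.0256e-5 - 3.36e-8*I)
(G + f)/(20957 + y) = (35119 + (-19898/395930581 - I*sqrt(177)/395930581))/(20957 - 4387) = (13904686054241/395930581 - I*sqrt(177)/395930581)/16570 = (13904686054241/395930581 - I*sqrt(177)/395930581)*(1/16570) = 13904686054241/6560569727170 - I*sqrt(177)/6560569727170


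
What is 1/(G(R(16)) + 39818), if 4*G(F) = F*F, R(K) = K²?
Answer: 1/56202 ≈ 1.7793e-5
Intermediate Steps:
G(F) = F²/4 (G(F) = (F*F)/4 = F²/4)
1/(G(R(16)) + 39818) = 1/((16²)²/4 + 39818) = 1/((¼)*256² + 39818) = 1/((¼)*65536 + 39818) = 1/(16384 + 39818) = 1/56202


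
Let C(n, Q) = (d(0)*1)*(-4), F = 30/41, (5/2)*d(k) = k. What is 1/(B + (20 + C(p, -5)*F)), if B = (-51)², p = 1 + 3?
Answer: 1/2621 ≈ 0.00038153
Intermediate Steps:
d(k) = 2*k/5
F = 30/41 (F = 30*(1/41) = 30/41 ≈ 0.73171)
p = 4
B = 2601
C(n, Q) = 0 (C(n, Q) = (((⅖)*0)*1)*(-4) = (0*1)*(-4) = 0*(-4) = 0)
1/(B + (20 + C(p, -5)*F)) = 1/(2601 + (20 + 0*(30/41))) = 1/(2601 + (20 + 0)) = 1/(2601 + 20) = 1/2621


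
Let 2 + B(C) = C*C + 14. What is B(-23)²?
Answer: 292681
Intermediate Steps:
B(C) = 12 + C² (B(C) = -2 + (C*C + 14) = -2 + (C² + 14) = -2 + (14 + C²) = 12 + C²)
B(-23)² = (12 + (-23)²)² = (12 + 529)² = 541² = 292681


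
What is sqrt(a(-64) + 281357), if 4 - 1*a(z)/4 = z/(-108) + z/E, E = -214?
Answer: sqrt(260933290053)/963 ≈ 530.44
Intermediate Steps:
a(z) = 16 + 161*z/2889 (a(z) = 16 - 4*(z/(-108) + z/(-214)) = 16 - 4*(z*(-1/108) + z*(-1/214)) = 16 - 4*(-z/108 - z/214) = 16 - (-161)*z/2889 = 16 + 161*z/2889)
sqrt(a(-64) + 281357) = sqrt((16 + (161/2889)*(-64)) + 281357) = sqrt((16 - 10304/2889) + 281357) = sqrt(35920/2889 + 281357) = sqrt(812876293/2889) = sqrt(260933290053)/963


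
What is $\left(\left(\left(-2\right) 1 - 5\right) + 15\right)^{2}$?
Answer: $64$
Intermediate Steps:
$\left(\left(\left(-2\right) 1 - 5\right) + 15\right)^{2} = \left(\left(-2 - 5\right) + 15\right)^{2} = \left(-7 + 15\right)^{2} = 8^{2} = 64$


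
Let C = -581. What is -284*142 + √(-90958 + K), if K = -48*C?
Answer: -40328 + I*√63070 ≈ -40328.0 + 251.14*I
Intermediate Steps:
K = 27888 (K = -48*(-581) = 27888)
-284*142 + √(-90958 + K) = -284*142 + √(-90958 + 27888) = -40328 + √(-63070) = -40328 + I*√63070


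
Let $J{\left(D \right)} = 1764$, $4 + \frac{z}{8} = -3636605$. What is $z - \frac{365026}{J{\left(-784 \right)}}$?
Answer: $- \frac{25660095617}{882} \approx -2.9093 \cdot 10^{7}$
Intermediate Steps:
$z = -29092872$ ($z = -32 + 8 \left(-3636605\right) = -32 - 29092840 = -29092872$)
$z - \frac{365026}{J{\left(-784 \right)}} = -29092872 - \frac{365026}{1764} = -29092872 - 365026 \cdot \frac{1}{1764} = -29092872 - \frac{182513}{882} = - \frac{25660095617}{882}$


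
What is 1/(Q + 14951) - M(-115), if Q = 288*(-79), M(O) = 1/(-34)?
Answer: 7767/265234 ≈ 0.029284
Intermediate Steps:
M(O) = -1/34
Q = -22752
1/(Q + 14951) - M(-115) = 1/(-22752 + 14951) - 1*(-1/34) = 1/(-7801) + 1/34 = -1/7801 + 1/34 = 7767/265234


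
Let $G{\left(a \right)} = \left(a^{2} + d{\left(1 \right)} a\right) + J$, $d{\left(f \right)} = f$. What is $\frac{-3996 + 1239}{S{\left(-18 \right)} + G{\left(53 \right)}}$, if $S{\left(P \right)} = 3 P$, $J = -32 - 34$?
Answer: $- \frac{919}{914} \approx -1.0055$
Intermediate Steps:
$J = -66$ ($J = -32 - 34 = -66$)
$G{\left(a \right)} = -66 + a + a^{2}$ ($G{\left(a \right)} = \left(a^{2} + 1 a\right) - 66 = \left(a^{2} + a\right) - 66 = \left(a + a^{2}\right) - 66 = -66 + a + a^{2}$)
$\frac{-3996 + 1239}{S{\left(-18 \right)} + G{\left(53 \right)}} = \frac{-3996 + 1239}{3 \left(-18\right) + \left(-66 + 53 + 53^{2}\right)} = - \frac{2757}{-54 + \left(-66 + 53 + 2809\right)} = - \frac{2757}{-54 + 2796} = - \frac{2757}{2742} = \left(-2757\right) \frac{1}{2742} = - \frac{919}{914}$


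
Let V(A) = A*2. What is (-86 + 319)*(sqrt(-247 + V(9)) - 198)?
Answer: -46134 + 233*I*sqrt(229) ≈ -46134.0 + 3525.9*I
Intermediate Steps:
V(A) = 2*A
(-86 + 319)*(sqrt(-247 + V(9)) - 198) = (-86 + 319)*(sqrt(-247 + 2*9) - 198) = 233*(sqrt(-247 + 18) - 198) = 233*(sqrt(-229) - 198) = 233*(I*sqrt(229) - 198) = 233*(-198 + I*sqrt(229)) = -46134 + 233*I*sqrt(229)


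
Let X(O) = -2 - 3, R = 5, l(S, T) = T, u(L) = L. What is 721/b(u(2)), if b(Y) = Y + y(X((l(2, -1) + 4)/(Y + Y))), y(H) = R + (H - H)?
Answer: 103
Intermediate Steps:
X(O) = -5
y(H) = 5 (y(H) = 5 + (H - H) = 5 + 0 = 5)
b(Y) = 5 + Y (b(Y) = Y + 5 = 5 + Y)
721/b(u(2)) = 721/(5 + 2) = 721/7 = 721*(⅐) = 103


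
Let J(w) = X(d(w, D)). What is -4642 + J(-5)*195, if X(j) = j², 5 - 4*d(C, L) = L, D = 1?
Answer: -4447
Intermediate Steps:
d(C, L) = 5/4 - L/4
J(w) = 1 (J(w) = (5/4 - ¼*1)² = (5/4 - ¼)² = 1² = 1)
-4642 + J(-5)*195 = -4642 + 1*195 = -4642 + 195 = -4447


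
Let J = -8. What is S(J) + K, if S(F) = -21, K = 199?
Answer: 178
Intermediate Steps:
S(J) + K = -21 + 199 = 178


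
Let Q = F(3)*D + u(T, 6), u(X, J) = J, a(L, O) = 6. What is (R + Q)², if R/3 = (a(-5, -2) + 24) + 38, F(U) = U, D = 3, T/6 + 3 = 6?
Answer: 47961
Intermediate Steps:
T = 18 (T = -18 + 6*6 = -18 + 36 = 18)
R = 204 (R = 3*((6 + 24) + 38) = 3*(30 + 38) = 3*68 = 204)
Q = 15 (Q = 3*3 + 6 = 9 + 6 = 15)
(R + Q)² = (204 + 15)² = 219² = 47961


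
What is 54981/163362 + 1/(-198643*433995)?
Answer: 1579971930568241/4694483085618390 ≈ 0.33656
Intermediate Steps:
54981/163362 + 1/(-198643*433995) = 54981*(1/163362) - 1/198643*1/433995 = 18327/54454 - 1/86210068785 = 1579971930568241/4694483085618390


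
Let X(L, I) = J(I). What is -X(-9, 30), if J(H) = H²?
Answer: -900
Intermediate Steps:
X(L, I) = I²
-X(-9, 30) = -1*30² = -1*900 = -900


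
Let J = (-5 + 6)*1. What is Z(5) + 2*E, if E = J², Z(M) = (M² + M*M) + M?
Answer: 57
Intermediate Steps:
J = 1 (J = 1*1 = 1)
Z(M) = M + 2*M² (Z(M) = (M² + M²) + M = 2*M² + M = M + 2*M²)
E = 1 (E = 1² = 1)
Z(5) + 2*E = 5*(1 + 2*5) + 2*1 = 5*(1 + 10) + 2 = 5*11 + 2 = 55 + 2 = 57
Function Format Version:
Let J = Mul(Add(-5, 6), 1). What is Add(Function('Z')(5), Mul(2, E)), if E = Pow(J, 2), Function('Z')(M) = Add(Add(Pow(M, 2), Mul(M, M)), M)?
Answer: 57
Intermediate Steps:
J = 1 (J = Mul(1, 1) = 1)
Function('Z')(M) = Add(M, Mul(2, Pow(M, 2))) (Function('Z')(M) = Add(Add(Pow(M, 2), Pow(M, 2)), M) = Add(Mul(2, Pow(M, 2)), M) = Add(M, Mul(2, Pow(M, 2))))
E = 1 (E = Pow(1, 2) = 1)
Add(Function('Z')(5), Mul(2, E)) = Add(Mul(5, Add(1, Mul(2, 5))), Mul(2, 1)) = Add(Mul(5, Add(1, 10)), 2) = Add(Mul(5, 11), 2) = Add(55, 2) = 57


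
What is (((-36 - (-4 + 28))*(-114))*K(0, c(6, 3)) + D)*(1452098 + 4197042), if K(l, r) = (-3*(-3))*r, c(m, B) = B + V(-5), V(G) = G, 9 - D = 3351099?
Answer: -19626298679400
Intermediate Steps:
D = -3351090 (D = 9 - 1*3351099 = 9 - 3351099 = -3351090)
c(m, B) = -5 + B (c(m, B) = B - 5 = -5 + B)
K(l, r) = 9*r
(((-36 - (-4 + 28))*(-114))*K(0, c(6, 3)) + D)*(1452098 + 4197042) = (((-36 - (-4 + 28))*(-114))*(9*(-5 + 3)) - 3351090)*(1452098 + 4197042) = (((-36 - 1*24)*(-114))*(9*(-2)) - 3351090)*5649140 = (((-36 - 24)*(-114))*(-18) - 3351090)*5649140 = (-60*(-114)*(-18) - 3351090)*5649140 = (6840*(-18) - 3351090)*5649140 = (-123120 - 3351090)*5649140 = -3474210*5649140 = -19626298679400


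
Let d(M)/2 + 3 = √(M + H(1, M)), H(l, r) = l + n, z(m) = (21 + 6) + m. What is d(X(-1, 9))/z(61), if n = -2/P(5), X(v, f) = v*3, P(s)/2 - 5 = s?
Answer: -3/44 + I*√210/440 ≈ -0.068182 + 0.032935*I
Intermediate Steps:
P(s) = 10 + 2*s
X(v, f) = 3*v
z(m) = 27 + m
n = -⅒ (n = -2/(10 + 2*5) = -2/(10 + 10) = -2/20 = -2*1/20 = -⅒ ≈ -0.10000)
H(l, r) = -⅒ + l (H(l, r) = l - ⅒ = -⅒ + l)
d(M) = -6 + 2*√(9/10 + M) (d(M) = -6 + 2*√(M + (-⅒ + 1)) = -6 + 2*√(M + 9/10) = -6 + 2*√(9/10 + M))
d(X(-1, 9))/z(61) = (-6 + √(90 + 100*(3*(-1)))/5)/(27 + 61) = (-6 + √(90 + 100*(-3))/5)/88 = (-6 + √(90 - 300)/5)*(1/88) = (-6 + √(-210)/5)*(1/88) = (-6 + (I*√210)/5)*(1/88) = (-6 + I*√210/5)*(1/88) = -3/44 + I*√210/440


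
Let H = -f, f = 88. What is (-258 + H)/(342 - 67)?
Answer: -346/275 ≈ -1.2582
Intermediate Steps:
H = -88 (H = -1*88 = -88)
(-258 + H)/(342 - 67) = (-258 - 88)/(342 - 67) = -346/275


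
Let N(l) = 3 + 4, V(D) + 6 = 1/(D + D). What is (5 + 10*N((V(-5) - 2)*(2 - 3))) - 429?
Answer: -354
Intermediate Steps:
V(D) = -6 + 1/(2*D) (V(D) = -6 + 1/(D + D) = -6 + 1/(2*D))
N(l) = 7
(5 + 10*N((V(-5) - 2)*(2 - 3))) - 429 = (5 + 10*7) - 429 = (5 + 70) - 429 = 75 - 429 = -354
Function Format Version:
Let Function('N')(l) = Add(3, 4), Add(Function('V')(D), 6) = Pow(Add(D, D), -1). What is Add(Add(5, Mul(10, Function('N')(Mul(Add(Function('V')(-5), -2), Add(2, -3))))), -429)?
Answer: -354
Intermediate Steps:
Function('V')(D) = Add(-6, Mul(Rational(1, 2), Pow(D, -1))) (Function('V')(D) = Add(-6, Pow(Add(D, D), -1)) = Add(-6, Pow(Mul(2, D), -1)) = Add(-6, Mul(Rational(1, 2), Pow(D, -1))))
Function('N')(l) = 7
Add(Add(5, Mul(10, Function('N')(Mul(Add(Function('V')(-5), -2), Add(2, -3))))), -429) = Add(Add(5, Mul(10, 7)), -429) = Add(Add(5, 70), -429) = Add(75, -429) = -354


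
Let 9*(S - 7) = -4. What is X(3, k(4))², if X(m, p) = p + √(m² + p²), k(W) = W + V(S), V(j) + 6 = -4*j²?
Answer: 396889841/6561 - 366236*√1174405/6561 ≈ 0.00066951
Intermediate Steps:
S = 59/9 (S = 7 + (⅑)*(-4) = 7 - 4/9 = 59/9 ≈ 6.5556)
V(j) = -6 - 4*j²
k(W) = -14410/81 + W (k(W) = W + (-6 - 4*(59/9)²) = W + (-6 - 4*3481/81) = W + (-6 - 13924/81) = W - 14410/81 = -14410/81 + W)
X(3, k(4))² = ((-14410/81 + 4) + √(3² + (-14410/81 + 4)²))² = (-14086/81 + √(9 + (-14086/81)²))² = (-14086/81 + √(9 + 198415396/6561))² = (-14086/81 + √(198474445/6561))² = (-14086/81 + 13*√1174405/81)²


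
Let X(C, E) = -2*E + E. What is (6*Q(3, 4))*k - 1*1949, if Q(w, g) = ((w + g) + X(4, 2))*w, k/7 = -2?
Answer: -3209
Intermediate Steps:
k = -14 (k = 7*(-2) = -14)
X(C, E) = -E
Q(w, g) = w*(-2 + g + w) (Q(w, g) = ((w + g) - 1*2)*w = ((g + w) - 2)*w = (-2 + g + w)*w = w*(-2 + g + w))
(6*Q(3, 4))*k - 1*1949 = (6*(3*(-2 + 4 + 3)))*(-14) - 1*1949 = (6*(3*5))*(-14) - 1949 = (6*15)*(-14) - 1949 = 90*(-14) - 1949 = -1260 - 1949 = -3209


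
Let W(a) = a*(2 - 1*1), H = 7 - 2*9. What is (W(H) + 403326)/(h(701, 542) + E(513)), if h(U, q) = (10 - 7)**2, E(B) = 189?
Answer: 36665/18 ≈ 2036.9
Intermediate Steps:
H = -11 (H = 7 - 18 = -11)
h(U, q) = 9 (h(U, q) = 3**2 = 9)
W(a) = a (W(a) = a*(2 - 1) = a*1 = a)
(W(H) + 403326)/(h(701, 542) + E(513)) = (-11 + 403326)/(9 + 189) = 403315/198 = 403315*(1/198) = 36665/18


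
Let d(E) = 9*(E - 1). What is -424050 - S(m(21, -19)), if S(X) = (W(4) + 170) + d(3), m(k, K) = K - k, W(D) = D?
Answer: -424242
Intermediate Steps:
d(E) = -9 + 9*E (d(E) = 9*(-1 + E) = -9 + 9*E)
S(X) = 192 (S(X) = (4 + 170) + (-9 + 9*3) = 174 + (-9 + 27) = 174 + 18 = 192)
-424050 - S(m(21, -19)) = -424050 - 1*192 = -424050 - 192 = -424242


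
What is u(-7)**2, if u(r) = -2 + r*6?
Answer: 1936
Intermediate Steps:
u(r) = -2 + 6*r
u(-7)**2 = (-2 + 6*(-7))**2 = (-2 - 42)**2 = (-44)**2 = 1936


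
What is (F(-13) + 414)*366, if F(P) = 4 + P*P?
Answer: 214842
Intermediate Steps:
F(P) = 4 + P²
(F(-13) + 414)*366 = ((4 + (-13)²) + 414)*366 = ((4 + 169) + 414)*366 = (173 + 414)*366 = 587*366 = 214842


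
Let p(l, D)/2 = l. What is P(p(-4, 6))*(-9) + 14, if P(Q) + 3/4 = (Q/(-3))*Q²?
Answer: -6061/4 ≈ -1515.3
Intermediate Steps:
p(l, D) = 2*l
P(Q) = -¾ - Q³/3 (P(Q) = -¾ + (Q/(-3))*Q² = -¾ + (Q*(-⅓))*Q² = -¾ + (-Q/3)*Q² = -¾ - Q³/3)
P(p(-4, 6))*(-9) + 14 = (-¾ - (2*(-4))³/3)*(-9) + 14 = (-¾ - ⅓*(-8)³)*(-9) + 14 = (-¾ - ⅓*(-512))*(-9) + 14 = (-¾ + 512/3)*(-9) + 14 = (2039/12)*(-9) + 14 = -6117/4 + 14 = -6061/4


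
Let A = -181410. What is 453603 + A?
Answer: 272193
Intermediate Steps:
453603 + A = 453603 - 181410 = 272193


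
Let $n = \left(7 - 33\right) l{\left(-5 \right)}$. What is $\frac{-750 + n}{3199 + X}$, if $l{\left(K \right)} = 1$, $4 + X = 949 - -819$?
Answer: $- \frac{776}{4963} \approx -0.15636$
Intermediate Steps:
$X = 1764$ ($X = -4 + \left(949 - -819\right) = -4 + \left(949 + 819\right) = -4 + 1768 = 1764$)
$n = -26$ ($n = \left(7 - 33\right) 1 = \left(-26\right) 1 = -26$)
$\frac{-750 + n}{3199 + X} = \frac{-750 - 26}{3199 + 1764} = - \frac{776}{4963}$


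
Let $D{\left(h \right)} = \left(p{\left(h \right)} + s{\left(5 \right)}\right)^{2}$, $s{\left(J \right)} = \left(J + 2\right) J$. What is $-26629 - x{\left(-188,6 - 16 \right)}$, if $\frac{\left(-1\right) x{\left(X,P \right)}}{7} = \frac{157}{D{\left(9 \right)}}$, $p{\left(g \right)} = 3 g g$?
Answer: $- \frac{2057994537}{77284} \approx -26629.0$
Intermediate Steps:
$s{\left(J \right)} = J \left(2 + J\right)$ ($s{\left(J \right)} = \left(2 + J\right) J = J \left(2 + J\right)$)
$p{\left(g \right)} = 3 g^{2}$
$D{\left(h \right)} = \left(35 + 3 h^{2}\right)^{2}$ ($D{\left(h \right)} = \left(3 h^{2} + 5 \left(2 + 5\right)\right)^{2} = \left(3 h^{2} + 5 \cdot 7\right)^{2} = \left(3 h^{2} + 35\right)^{2} = \left(35 + 3 h^{2}\right)^{2}$)
$x{\left(X,P \right)} = - \frac{1099}{77284}$ ($x{\left(X,P \right)} = - 7 \frac{157}{\left(35 + 3 \cdot 9^{2}\right)^{2}} = - 7 \frac{157}{\left(35 + 3 \cdot 81\right)^{2}} = - 7 \frac{157}{\left(35 + 243\right)^{2}} = - 7 \frac{157}{278^{2}} = - 7 \cdot \frac{157}{77284} = - 7 \cdot 157 \cdot \frac{1}{77284} = \left(-7\right) \frac{157}{77284} = - \frac{1099}{77284}$)
$-26629 - x{\left(-188,6 - 16 \right)} = -26629 - - \frac{1099}{77284} = -26629 + \frac{1099}{77284} = - \frac{2057994537}{77284}$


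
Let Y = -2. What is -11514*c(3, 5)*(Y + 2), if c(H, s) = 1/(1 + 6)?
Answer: 0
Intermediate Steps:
c(H, s) = ⅐ (c(H, s) = 1/7 = ⅐)
-11514*c(3, 5)*(Y + 2) = -11514*(-2 + 2)/7 = -11514*(⅐)*0 = -11514*0 = -1919*0 = 0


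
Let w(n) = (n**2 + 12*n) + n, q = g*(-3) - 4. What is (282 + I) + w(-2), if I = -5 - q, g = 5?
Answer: 274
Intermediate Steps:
q = -19 (q = 5*(-3) - 4 = -15 - 4 = -19)
I = 14 (I = -5 - 1*(-19) = -5 + 19 = 14)
w(n) = n**2 + 13*n
(282 + I) + w(-2) = (282 + 14) - 2*(13 - 2) = 296 - 2*11 = 296 - 22 = 274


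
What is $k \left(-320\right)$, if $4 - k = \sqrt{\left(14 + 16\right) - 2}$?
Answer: $-1280 + 640 \sqrt{7} \approx 413.28$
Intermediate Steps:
$k = 4 - 2 \sqrt{7}$ ($k = 4 - \sqrt{\left(14 + 16\right) - 2} = 4 - \sqrt{30 - 2} = 4 - \sqrt{28} = 4 - 2 \sqrt{7} \approx -1.2915$)
$k \left(-320\right) = \left(4 - 2 \sqrt{7}\right) \left(-320\right) = -1280 + 640 \sqrt{7}$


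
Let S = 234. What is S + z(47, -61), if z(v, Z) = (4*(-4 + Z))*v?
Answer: -11986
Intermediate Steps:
z(v, Z) = v*(-16 + 4*Z) (z(v, Z) = (-16 + 4*Z)*v = v*(-16 + 4*Z))
S + z(47, -61) = 234 + 4*47*(-4 - 61) = 234 + 4*47*(-65) = 234 - 12220 = -11986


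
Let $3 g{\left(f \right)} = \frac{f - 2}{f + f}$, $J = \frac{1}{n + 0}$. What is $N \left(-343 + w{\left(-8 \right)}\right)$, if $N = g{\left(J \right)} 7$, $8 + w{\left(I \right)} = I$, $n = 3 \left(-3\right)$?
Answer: $- \frac{47747}{6} \approx -7957.8$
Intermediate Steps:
$n = -9$
$w{\left(I \right)} = -8 + I$
$J = - \frac{1}{9}$ ($J = \frac{1}{-9 + 0} = \frac{1}{-9} = - \frac{1}{9} \approx -0.11111$)
$g{\left(f \right)} = \frac{-2 + f}{6 f}$ ($g{\left(f \right)} = \frac{\left(f - 2\right) \frac{1}{f + f}}{3} = \frac{\left(-2 + f\right) \frac{1}{2 f}}{3} = \frac{\frac{1}{2} \frac{1}{f} \left(-2 + f\right)}{3} = \frac{-2 + f}{6 f}$)
$N = \frac{133}{6}$ ($N = \frac{-2 - \frac{1}{9}}{6 \left(- \frac{1}{9}\right)} 7 = \frac{1}{6} \left(-9\right) \left(- \frac{19}{9}\right) 7 = \frac{19}{6} \cdot 7 = \frac{133}{6} \approx 22.167$)
$N \left(-343 + w{\left(-8 \right)}\right) = \frac{133 \left(-343 - 16\right)}{6} = \frac{133}{6} \left(-359\right) = - \frac{47747}{6}$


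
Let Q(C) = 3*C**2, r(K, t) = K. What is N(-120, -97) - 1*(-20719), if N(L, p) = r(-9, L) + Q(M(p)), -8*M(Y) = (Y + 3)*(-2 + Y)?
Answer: 65282587/16 ≈ 4.0802e+6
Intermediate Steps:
M(Y) = -(-2 + Y)*(3 + Y)/8 (M(Y) = -(Y + 3)*(-2 + Y)/8 = -(3 + Y)*(-2 + Y)/8 = -(-2 + Y)*(3 + Y)/8)
N(L, p) = -9 + 3*(3/4 - p/8 - p**2/8)**2
N(-120, -97) - 1*(-20719) = (-9 + 3*(-6 - 97 + (-97)**2)**2/64) - 1*(-20719) = (-9 + 3*(-6 - 97 + 9409)**2/64) + 20719 = (-9 + (3/64)*9306**2) + 20719 = (-9 + (3/64)*86601636) + 20719 = (-9 + 64951227/16) + 20719 = 64951083/16 + 20719 = 65282587/16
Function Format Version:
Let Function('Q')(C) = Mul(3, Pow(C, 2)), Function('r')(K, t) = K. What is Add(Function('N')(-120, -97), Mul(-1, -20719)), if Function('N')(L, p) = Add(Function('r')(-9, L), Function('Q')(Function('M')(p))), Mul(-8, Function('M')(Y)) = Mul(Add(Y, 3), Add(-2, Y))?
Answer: Rational(65282587, 16) ≈ 4.0802e+6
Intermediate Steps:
Function('M')(Y) = Mul(Rational(-1, 8), Add(-2, Y), Add(3, Y)) (Function('M')(Y) = Mul(Rational(-1, 8), Mul(Add(Y, 3), Add(-2, Y))) = Mul(Rational(-1, 8), Mul(Add(3, Y), Add(-2, Y))) = Mul(Rational(-1, 8), Mul(Add(-2, Y), Add(3, Y))) = Mul(Rational(-1, 8), Add(-2, Y), Add(3, Y)))
Function('N')(L, p) = Add(-9, Mul(3, Pow(Add(Rational(3, 4), Mul(Rational(-1, 8), p), Mul(Rational(-1, 8), Pow(p, 2))), 2)))
Add(Function('N')(-120, -97), Mul(-1, -20719)) = Add(Add(-9, Mul(Rational(3, 64), Pow(Add(-6, -97, Pow(-97, 2)), 2))), Mul(-1, -20719)) = Add(Add(-9, Mul(Rational(3, 64), Pow(Add(-6, -97, 9409), 2))), 20719) = Add(Add(-9, Mul(Rational(3, 64), Pow(9306, 2))), 20719) = Add(Add(-9, Mul(Rational(3, 64), 86601636)), 20719) = Add(Add(-9, Rational(64951227, 16)), 20719) = Add(Rational(64951083, 16), 20719) = Rational(65282587, 16)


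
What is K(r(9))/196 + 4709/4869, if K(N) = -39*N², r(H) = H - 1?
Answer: -2807515/238581 ≈ -11.768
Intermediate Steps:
r(H) = -1 + H
K(r(9))/196 + 4709/4869 = -39*(-1 + 9)²/196 + 4709/4869 = -39*8²*(1/196) + 4709*(1/4869) = -39*64*(1/196) + 4709/4869 = -2496*1/196 + 4709/4869 = -624/49 + 4709/4869 = -2807515/238581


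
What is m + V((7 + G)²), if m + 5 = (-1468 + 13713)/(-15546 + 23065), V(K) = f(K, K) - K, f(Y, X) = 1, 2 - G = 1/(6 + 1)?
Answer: -29776755/368431 ≈ -80.820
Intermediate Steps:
G = 13/7 (G = 2 - 1/(6 + 1) = 2 - 1/7 = 2 - 1*⅐ = 2 - ⅐ = 13/7 ≈ 1.8571)
V(K) = 1 - K
m = -25350/7519 (m = -5 + (-1468 + 13713)/(-15546 + 23065) = -5 + 12245/7519 = -25350/7519 ≈ -3.3715)
m + V((7 + G)²) = -25350/7519 + (1 - (7 + 13/7)²) = -25350/7519 + (1 - (62/7)²) = -25350/7519 + (1 - 1*3844/49) = -25350/7519 + (1 - 3844/49) = -25350/7519 - 3795/49 = -29776755/368431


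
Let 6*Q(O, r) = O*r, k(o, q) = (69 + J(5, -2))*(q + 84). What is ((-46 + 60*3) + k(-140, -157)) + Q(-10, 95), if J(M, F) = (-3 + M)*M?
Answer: -17374/3 ≈ -5791.3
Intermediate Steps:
J(M, F) = M*(-3 + M)
k(o, q) = 6636 + 79*q (k(o, q) = (69 + 5*(-3 + 5))*(q + 84) = (69 + 5*2)*(84 + q) = (69 + 10)*(84 + q) = 79*(84 + q) = 6636 + 79*q)
Q(O, r) = O*r/6 (Q(O, r) = (O*r)/6 = O*r/6)
((-46 + 60*3) + k(-140, -157)) + Q(-10, 95) = ((-46 + 60*3) + (6636 + 79*(-157))) + (1/6)*(-10)*95 = ((-46 + 180) + (6636 - 12403)) - 475/3 = (134 - 5767) - 475/3 = -5633 - 475/3 = -17374/3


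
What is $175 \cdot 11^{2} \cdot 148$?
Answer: $3133900$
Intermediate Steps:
$175 \cdot 11^{2} \cdot 148 = 175 \cdot 121 \cdot 148 = 21175 \cdot 148 = 3133900$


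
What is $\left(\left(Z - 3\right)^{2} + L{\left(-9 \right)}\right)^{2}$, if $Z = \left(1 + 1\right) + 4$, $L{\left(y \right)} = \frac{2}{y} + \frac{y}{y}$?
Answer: $\frac{7744}{81} \approx 95.605$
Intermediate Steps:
$L{\left(y \right)} = 1 + \frac{2}{y}$ ($L{\left(y \right)} = \frac{2}{y} + 1 = 1 + \frac{2}{y}$)
$Z = 6$ ($Z = 2 + 4 = 6$)
$\left(\left(Z - 3\right)^{2} + L{\left(-9 \right)}\right)^{2} = \left(\left(6 - 3\right)^{2} + \frac{2 - 9}{-9}\right)^{2} = \left(3^{2} - - \frac{7}{9}\right)^{2} = \left(9 + \frac{7}{9}\right)^{2} = \left(\frac{88}{9}\right)^{2} = \frac{7744}{81}$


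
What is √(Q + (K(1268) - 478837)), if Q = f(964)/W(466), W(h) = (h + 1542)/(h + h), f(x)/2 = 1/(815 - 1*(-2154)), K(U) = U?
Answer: I*√265218592496440782/745219 ≈ 691.06*I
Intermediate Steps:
f(x) = 2/2969 (f(x) = 2/(815 - 1*(-2154)) = 2/(815 + 2154) = 2/2969)
W(h) = (1542 + h)/(2*h) (W(h) = (1542 + h)/((2*h)) = (1542 + h)*(1/(2*h)) = (1542 + h)/(2*h))
Q = 233/745219 (Q = 2/(2969*(((½)*(1542 + 466)/466))) = 2/(2969*(((½)*(1/466)*2008))) = 2/(2969*(502/233)) = (2/2969)*(233/502) = 233/745219 ≈ 0.00031266)
√(Q + (K(1268) - 478837)) = √(233/745219 + (1268 - 478837)) = √(233/745219 - 477569) = √(-355893492378/745219) = I*√265218592496440782/745219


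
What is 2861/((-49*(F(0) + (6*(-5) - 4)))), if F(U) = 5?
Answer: 2861/1421 ≈ 2.0134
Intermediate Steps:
2861/((-49*(F(0) + (6*(-5) - 4)))) = 2861/((-49*(5 + (6*(-5) - 4)))) = 2861/((-49*(5 + (-30 - 4)))) = 2861/((-49*(5 - 34))) = 2861/((-49*(-29))) = 2861/1421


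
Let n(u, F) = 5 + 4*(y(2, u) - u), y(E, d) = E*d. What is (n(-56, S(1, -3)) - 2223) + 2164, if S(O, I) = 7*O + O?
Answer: -278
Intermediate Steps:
S(O, I) = 8*O
n(u, F) = 5 + 4*u (n(u, F) = 5 + 4*(2*u - u) = 5 + 4*u)
(n(-56, S(1, -3)) - 2223) + 2164 = ((5 + 4*(-56)) - 2223) + 2164 = ((5 - 224) - 2223) + 2164 = (-219 - 2223) + 2164 = -2442 + 2164 = -278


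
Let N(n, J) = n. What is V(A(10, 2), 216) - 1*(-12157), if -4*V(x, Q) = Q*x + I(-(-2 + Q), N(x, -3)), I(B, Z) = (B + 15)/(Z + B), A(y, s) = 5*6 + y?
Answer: 6957713/696 ≈ 9996.7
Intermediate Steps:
A(y, s) = 30 + y
I(B, Z) = (15 + B)/(B + Z)
V(x, Q) = -Q*x/4 - (17 - Q)/(4*(2 + x - Q)) (V(x, Q) = -(Q*x + (15 - (-2 + Q))/(-(-2 + Q) + x))/4 = -(Q*x + (15 + (2 - Q))/((2 - Q) + x))/4 = -(Q*x + (17 - Q)/(2 + x - Q))/4 = -Q*x/4 - (17 - Q)/(4*(2 + x - Q)))
V(A(10, 2), 216) - 1*(-12157) = (-17 + 216 - 1*216*(30 + 10)*(2 + (30 + 10) - 1*216))/(4*(2 + (30 + 10) - 1*216)) - 1*(-12157) = (-17 + 216 - 1*216*40*(2 + 40 - 216))/(4*(2 + 40 - 216)) + 12157 = (1/4)*(-17 + 216 - 1*216*40*(-174))/(-174) + 12157 = (1/4)*(-1/174)*(-17 + 216 + 1503360) + 12157 = (1/4)*(-1/174)*1503559 + 12157 = -1503559/696 + 12157 = 6957713/696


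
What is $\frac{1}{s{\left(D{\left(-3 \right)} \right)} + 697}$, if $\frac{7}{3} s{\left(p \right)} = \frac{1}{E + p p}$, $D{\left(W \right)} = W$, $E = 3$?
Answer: $\frac{28}{19517} \approx 0.0014346$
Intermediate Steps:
$s{\left(p \right)} = \frac{3}{7 \left(3 + p^{2}\right)}$ ($s{\left(p \right)} = \frac{3}{7 \left(3 + p p\right)} = \frac{3}{7 \left(3 + p^{2}\right)}$)
$\frac{1}{s{\left(D{\left(-3 \right)} \right)} + 697} = \frac{1}{\frac{3}{7 \left(3 + \left(-3\right)^{2}\right)} + 697} = \frac{1}{\frac{3}{7 \left(3 + 9\right)} + 697} = \frac{1}{\frac{3}{7 \cdot 12} + 697} = \frac{1}{\frac{3}{7} \cdot \frac{1}{12} + 697} = \frac{1}{\frac{1}{28} + 697} = \frac{1}{\frac{19517}{28}} = \frac{28}{19517}$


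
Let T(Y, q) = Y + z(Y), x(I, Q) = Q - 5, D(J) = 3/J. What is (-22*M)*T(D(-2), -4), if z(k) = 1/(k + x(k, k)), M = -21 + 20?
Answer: -143/4 ≈ -35.750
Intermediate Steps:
x(I, Q) = -5 + Q
M = -1
z(k) = 1/(-5 + 2*k) (z(k) = 1/(k + (-5 + k)) = 1/(-5 + 2*k))
T(Y, q) = Y + 1/(-5 + 2*Y)
(-22*M)*T(D(-2), -4) = (-22*(-1))*(3/(-2) + 1/(-5 + 2*(3/(-2)))) = 22*(3*(-1/2) + 1/(-5 + 2*(3*(-1/2)))) = 22*(-3/2 + 1/(-5 + 2*(-3/2))) = 22*(-3/2 + 1/(-5 - 3)) = 22*(-3/2 + 1/(-8)) = 22*(-3/2 - 1/8) = 22*(-13/8) = -143/4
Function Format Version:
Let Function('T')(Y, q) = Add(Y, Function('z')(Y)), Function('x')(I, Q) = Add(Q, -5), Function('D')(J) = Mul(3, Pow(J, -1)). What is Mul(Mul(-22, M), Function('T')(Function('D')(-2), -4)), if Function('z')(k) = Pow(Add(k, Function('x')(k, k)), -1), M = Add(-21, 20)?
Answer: Rational(-143, 4) ≈ -35.750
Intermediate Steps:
Function('x')(I, Q) = Add(-5, Q)
M = -1
Function('z')(k) = Pow(Add(-5, Mul(2, k)), -1) (Function('z')(k) = Pow(Add(k, Add(-5, k)), -1) = Pow(Add(-5, Mul(2, k)), -1))
Function('T')(Y, q) = Add(Y, Pow(Add(-5, Mul(2, Y)), -1))
Mul(Mul(-22, M), Function('T')(Function('D')(-2), -4)) = Mul(Mul(-22, -1), Add(Mul(3, Pow(-2, -1)), Pow(Add(-5, Mul(2, Mul(3, Pow(-2, -1)))), -1))) = Mul(22, Add(Mul(3, Rational(-1, 2)), Pow(Add(-5, Mul(2, Mul(3, Rational(-1, 2)))), -1))) = Mul(22, Add(Rational(-3, 2), Pow(Add(-5, Mul(2, Rational(-3, 2))), -1))) = Mul(22, Add(Rational(-3, 2), Pow(Add(-5, -3), -1))) = Mul(22, Add(Rational(-3, 2), Pow(-8, -1))) = Mul(22, Add(Rational(-3, 2), Rational(-1, 8))) = Mul(22, Rational(-13, 8)) = Rational(-143, 4)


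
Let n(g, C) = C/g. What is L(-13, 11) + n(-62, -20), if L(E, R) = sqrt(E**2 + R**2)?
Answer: 10/31 + sqrt(290) ≈ 17.352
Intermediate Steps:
L(-13, 11) + n(-62, -20) = sqrt((-13)**2 + 11**2) - 20/(-62) = sqrt(169 + 121) - 20*(-1/62) = sqrt(290) + 10/31 = 10/31 + sqrt(290)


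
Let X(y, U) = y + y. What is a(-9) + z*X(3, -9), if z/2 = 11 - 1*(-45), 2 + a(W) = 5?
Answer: 675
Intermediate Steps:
a(W) = 3 (a(W) = -2 + 5 = 3)
X(y, U) = 2*y
z = 112 (z = 2*(11 - 1*(-45)) = 2*(11 + 45) = 2*56 = 112)
a(-9) + z*X(3, -9) = 3 + 112*(2*3) = 3 + 112*6 = 3 + 672 = 675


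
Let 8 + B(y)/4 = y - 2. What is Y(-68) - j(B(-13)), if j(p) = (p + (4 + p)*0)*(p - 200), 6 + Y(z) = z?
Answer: -26938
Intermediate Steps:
Y(z) = -6 + z
B(y) = -40 + 4*y (B(y) = -32 + 4*(y - 2) = -32 + 4*(-2 + y) = -32 + (-8 + 4*y) = -40 + 4*y)
j(p) = p*(-200 + p) (j(p) = (p + 0)*(-200 + p) = p*(-200 + p))
Y(-68) - j(B(-13)) = (-6 - 68) - (-40 + 4*(-13))*(-200 + (-40 + 4*(-13))) = -74 - (-40 - 52)*(-200 + (-40 - 52)) = -74 - (-92)*(-200 - 92) = -74 - (-92)*(-292) = -74 - 1*26864 = -74 - 26864 = -26938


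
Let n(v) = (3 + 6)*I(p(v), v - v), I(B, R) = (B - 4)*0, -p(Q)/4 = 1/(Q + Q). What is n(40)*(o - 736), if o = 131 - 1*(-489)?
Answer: 0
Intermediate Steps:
o = 620 (o = 131 + 489 = 620)
p(Q) = -2/Q (p(Q) = -4/(Q + Q) = -4*1/(2*Q) = -2/Q)
I(B, R) = 0 (I(B, R) = (-4 + B)*0 = 0)
n(v) = 0 (n(v) = (3 + 6)*0 = 9*0 = 0)
n(40)*(o - 736) = 0*(620 - 736) = 0*(-116) = 0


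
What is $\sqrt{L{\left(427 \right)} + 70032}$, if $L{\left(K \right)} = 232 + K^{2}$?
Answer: $\sqrt{252593} \approx 502.59$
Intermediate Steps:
$\sqrt{L{\left(427 \right)} + 70032} = \sqrt{\left(232 + 427^{2}\right) + 70032} = \sqrt{\left(232 + 182329\right) + 70032} = \sqrt{182561 + 70032} = \sqrt{252593}$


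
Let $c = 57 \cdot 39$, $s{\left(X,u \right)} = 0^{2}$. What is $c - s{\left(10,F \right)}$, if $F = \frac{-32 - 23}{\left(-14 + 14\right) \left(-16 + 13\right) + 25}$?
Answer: $2223$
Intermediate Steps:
$F = - \frac{11}{5}$ ($F = - \frac{55}{0 \left(-3\right) + 25} = - \frac{55}{0 + 25} = - \frac{55}{25} = \left(-55\right) \frac{1}{25} = - \frac{11}{5} \approx -2.2$)
$s{\left(X,u \right)} = 0$
$c = 2223$
$c - s{\left(10,F \right)} = 2223 - 0 = 2223 + 0 = 2223$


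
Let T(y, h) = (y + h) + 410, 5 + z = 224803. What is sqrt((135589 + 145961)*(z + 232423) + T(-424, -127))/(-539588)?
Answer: -sqrt(128730572409)/539588 ≈ -0.66493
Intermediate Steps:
z = 224798 (z = -5 + 224803 = 224798)
T(y, h) = 410 + h + y (T(y, h) = (h + y) + 410 = 410 + h + y)
sqrt((135589 + 145961)*(z + 232423) + T(-424, -127))/(-539588) = sqrt((135589 + 145961)*(224798 + 232423) + (410 - 127 - 424))/(-539588) = sqrt(281550*457221 - 141)*(-1/539588) = sqrt(128730572550 - 141)*(-1/539588) = sqrt(128730572409)*(-1/539588) = -sqrt(128730572409)/539588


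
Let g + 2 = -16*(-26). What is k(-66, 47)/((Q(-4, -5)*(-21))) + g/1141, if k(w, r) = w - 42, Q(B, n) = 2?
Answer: 3348/1141 ≈ 2.9343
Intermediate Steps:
g = 414 (g = -2 - 16*(-26) = -2 + 416 = 414)
k(w, r) = -42 + w
k(-66, 47)/((Q(-4, -5)*(-21))) + g/1141 = (-42 - 66)/((2*(-21))) + 414/1141 = -108/(-42) + 414*(1/1141) = -108*(-1/42) + 414/1141 = 18/7 + 414/1141 = 3348/1141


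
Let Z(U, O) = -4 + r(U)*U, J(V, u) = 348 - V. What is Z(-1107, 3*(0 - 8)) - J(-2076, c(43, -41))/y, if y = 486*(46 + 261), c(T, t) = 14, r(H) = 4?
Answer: -110210948/24867 ≈ -4432.0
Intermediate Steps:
Z(U, O) = -4 + 4*U
y = 149202 (y = 486*307 = 149202)
Z(-1107, 3*(0 - 8)) - J(-2076, c(43, -41))/y = (-4 + 4*(-1107)) - (348 - 1*(-2076))/149202 = (-4 - 4428) - (348 + 2076)/149202 = -4432 - 2424/149202 = -4432 - 1*404/24867 = -4432 - 404/24867 = -110210948/24867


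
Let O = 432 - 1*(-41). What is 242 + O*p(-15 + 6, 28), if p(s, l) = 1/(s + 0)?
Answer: 1705/9 ≈ 189.44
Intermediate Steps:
p(s, l) = 1/s
O = 473 (O = 432 + 41 = 473)
242 + O*p(-15 + 6, 28) = 242 + 473/(-15 + 6) = 242 + 473/(-9) = 242 + 473*(-⅑) = 242 - 473/9 = 1705/9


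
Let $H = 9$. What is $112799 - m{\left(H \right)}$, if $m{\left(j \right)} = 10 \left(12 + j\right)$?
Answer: $112589$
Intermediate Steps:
$m{\left(j \right)} = 120 + 10 j$
$112799 - m{\left(H \right)} = 112799 - \left(120 + 10 \cdot 9\right) = 112799 - \left(120 + 90\right) = 112799 - 210 = 112589$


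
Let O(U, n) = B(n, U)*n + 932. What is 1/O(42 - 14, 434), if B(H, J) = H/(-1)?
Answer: -1/187424 ≈ -5.3355e-6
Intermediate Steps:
B(H, J) = -H (B(H, J) = H*(-1) = -H)
O(U, n) = 932 - n² (O(U, n) = (-n)*n + 932 = -n² + 932 = 932 - n²)
1/O(42 - 14, 434) = 1/(932 - 1*434²) = 1/(932 - 1*188356) = 1/(932 - 188356) = 1/(-187424) = -1/187424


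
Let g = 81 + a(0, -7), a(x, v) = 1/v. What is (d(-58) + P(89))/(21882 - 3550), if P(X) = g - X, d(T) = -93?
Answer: -177/32081 ≈ -0.0055173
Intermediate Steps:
g = 566/7 (g = 81 + 1/(-7) = 81 - 1/7 = 566/7 ≈ 80.857)
P(X) = 566/7 - X
(d(-58) + P(89))/(21882 - 3550) = (-93 + (566/7 - 1*89))/(21882 - 3550) = (-93 + (566/7 - 89))/18332 = (-93 - 57/7)*(1/18332) = -708/7*1/18332 = -177/32081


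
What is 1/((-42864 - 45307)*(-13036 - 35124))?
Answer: 1/4246315360 ≈ 2.3550e-10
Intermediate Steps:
1/((-42864 - 45307)*(-13036 - 35124)) = 1/(-88171*(-48160)) = 1/4246315360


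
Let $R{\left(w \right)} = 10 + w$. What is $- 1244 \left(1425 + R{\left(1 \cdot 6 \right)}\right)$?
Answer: $-1792604$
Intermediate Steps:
$- 1244 \left(1425 + R{\left(1 \cdot 6 \right)}\right) = - 1244 \left(1425 + \left(10 + 1 \cdot 6\right)\right) = - 1244 \left(1425 + \left(10 + 6\right)\right) = - 1244 \left(1425 + 16\right) = \left(-1244\right) 1441 = -1792604$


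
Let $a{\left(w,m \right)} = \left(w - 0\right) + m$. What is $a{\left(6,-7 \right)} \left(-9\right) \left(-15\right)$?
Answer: $-135$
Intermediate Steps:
$a{\left(w,m \right)} = m + w$ ($a{\left(w,m \right)} = \left(w + 0\right) + m = w + m = m + w$)
$a{\left(6,-7 \right)} \left(-9\right) \left(-15\right) = \left(-7 + 6\right) \left(-9\right) \left(-15\right) = \left(-1\right) \left(-9\right) \left(-15\right) = 9 \left(-15\right) = -135$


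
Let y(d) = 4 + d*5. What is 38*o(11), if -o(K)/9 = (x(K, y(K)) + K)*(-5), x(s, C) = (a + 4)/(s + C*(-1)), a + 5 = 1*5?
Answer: 37335/2 ≈ 18668.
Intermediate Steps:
a = 0 (a = -5 + 1*5 = -5 + 5 = 0)
y(d) = 4 + 5*d
x(s, C) = 4/(s - C) (x(s, C) = (0 + 4)/(s + C*(-1)) = 4/(s - C))
o(K) = 45*K + 180/(-4 - 4*K) (o(K) = -9*(4/(K - (4 + 5*K)) + K)*(-5) = -9*(4/(K + (-4 - 5*K)) + K)*(-5) = -9*(4/(-4 - 4*K) + K)*(-5) = -9*(K + 4/(-4 - 4*K))*(-5) = -9*(-20/(-4 - 4*K) - 5*K) = 45*K + 180/(-4 - 4*K))
38*o(11) = 38*(45*(-1 + 11*(1 + 11))/(1 + 11)) = 38*(45*(-1 + 11*12)/12) = 38*(45*(1/12)*(-1 + 132)) = 38*(45*(1/12)*131) = 38*(1965/4) = 37335/2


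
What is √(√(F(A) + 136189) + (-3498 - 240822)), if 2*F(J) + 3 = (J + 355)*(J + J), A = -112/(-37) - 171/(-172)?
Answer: √(-2473770295680 + 4773*√619347988589)/3182 ≈ 493.91*I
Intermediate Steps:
A = 25591/6364 (A = -112*(-1/37) - 171*(-1/172) = 112/37 + 171/172 = 25591/6364 ≈ 4.0212)
F(J) = -3/2 + J*(355 + J) (F(J) = -3/2 + ((J + 355)*(J + J))/2 = -3/2 + ((355 + J)*(2*J))/2 = -3/2 + (2*J*(355 + J))/2 = -3/2 + J*(355 + J))
√(√(F(A) + 136189) + (-3498 - 240822)) = √(√((-3/2 + (25591/6364)² + 355*(25591/6364)) + 136189) + (-3498 - 240822)) = √(√((-3/2 + 654899281/40500496 + 9084805/6364) + 136189) - 244320) = √(√(58409847557/40500496 + 136189) - 244320) = √(√(5574131897301/40500496) - 244320) = √(3*√619347988589/6364 - 244320) = √(-244320 + 3*√619347988589/6364)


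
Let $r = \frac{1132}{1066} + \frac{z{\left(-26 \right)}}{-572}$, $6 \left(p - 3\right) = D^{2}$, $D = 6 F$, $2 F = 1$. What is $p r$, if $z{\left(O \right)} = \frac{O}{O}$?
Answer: $\frac{223767}{46904} \approx 4.7707$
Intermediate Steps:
$z{\left(O \right)} = 1$
$F = \frac{1}{2}$ ($F = \frac{1}{2} \cdot 1 = \frac{1}{2} \approx 0.5$)
$D = 3$ ($D = 6 \cdot \frac{1}{2} = 3$)
$p = \frac{9}{2}$ ($p = 3 + \frac{3^{2}}{6} = 3 + \frac{1}{6} \cdot 9 = 3 + \frac{3}{2} = \frac{9}{2} \approx 4.5$)
$r = \frac{24863}{23452}$ ($r = \frac{1132}{1066} + 1 \frac{1}{-572} = 1132 \cdot \frac{1}{1066} + 1 \left(- \frac{1}{572}\right) = \frac{566}{533} - \frac{1}{572} = \frac{24863}{23452} \approx 1.0602$)
$p r = \frac{9}{2} \cdot \frac{24863}{23452} = \frac{223767}{46904}$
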